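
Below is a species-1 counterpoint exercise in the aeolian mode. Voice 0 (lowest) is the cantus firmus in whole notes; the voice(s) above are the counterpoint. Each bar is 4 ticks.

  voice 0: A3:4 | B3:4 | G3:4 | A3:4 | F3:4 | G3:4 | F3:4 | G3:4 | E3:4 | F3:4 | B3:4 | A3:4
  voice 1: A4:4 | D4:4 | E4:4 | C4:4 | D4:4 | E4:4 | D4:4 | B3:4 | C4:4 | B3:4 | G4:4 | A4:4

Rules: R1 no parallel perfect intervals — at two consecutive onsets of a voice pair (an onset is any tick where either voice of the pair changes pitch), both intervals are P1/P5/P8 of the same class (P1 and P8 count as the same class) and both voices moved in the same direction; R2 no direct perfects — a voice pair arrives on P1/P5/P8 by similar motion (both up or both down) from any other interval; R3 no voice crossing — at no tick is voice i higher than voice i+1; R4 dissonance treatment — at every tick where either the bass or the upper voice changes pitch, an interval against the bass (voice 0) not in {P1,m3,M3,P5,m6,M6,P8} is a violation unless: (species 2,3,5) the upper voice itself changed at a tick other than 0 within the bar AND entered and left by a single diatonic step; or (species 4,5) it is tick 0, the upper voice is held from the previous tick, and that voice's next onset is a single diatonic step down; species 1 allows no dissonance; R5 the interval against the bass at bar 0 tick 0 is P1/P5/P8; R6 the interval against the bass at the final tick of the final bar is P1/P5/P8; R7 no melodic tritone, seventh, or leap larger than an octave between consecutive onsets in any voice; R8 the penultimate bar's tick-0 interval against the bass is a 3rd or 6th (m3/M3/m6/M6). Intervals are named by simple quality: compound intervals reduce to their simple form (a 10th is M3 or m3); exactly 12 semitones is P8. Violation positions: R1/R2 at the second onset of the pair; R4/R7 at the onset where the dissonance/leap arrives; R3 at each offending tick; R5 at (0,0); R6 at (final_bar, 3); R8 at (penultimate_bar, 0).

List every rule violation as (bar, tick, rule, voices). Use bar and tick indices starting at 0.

bar 0: v0=A3 v1=A4 downbeat P8
bar 1: v0=B3 v1=D4 downbeat m3
bar 2: v0=G3 v1=E4 downbeat M6
bar 3: v0=A3 v1=C4 downbeat m3
bar 4: v0=F3 v1=D4 downbeat M6
bar 5: v0=G3 v1=E4 downbeat M6
bar 6: v0=F3 v1=D4 downbeat M6
bar 7: v0=G3 v1=B3 downbeat M3
bar 8: v0=E3 v1=C4 downbeat m6
bar 9: v0=F3 v1=B3 downbeat TT
bar 10: v0=B3 v1=G4 downbeat m6
bar 11: v0=A3 v1=A4 downbeat P8
  -> R4 @ bar 9 tick 0 v(0, 1): F3/B3 TT untreated
  -> R7 @ bar 10 tick 0 v(0,): F3->B3 leap 6st

(9, 0, R4, (0, 1))
(10, 0, R7, (0,))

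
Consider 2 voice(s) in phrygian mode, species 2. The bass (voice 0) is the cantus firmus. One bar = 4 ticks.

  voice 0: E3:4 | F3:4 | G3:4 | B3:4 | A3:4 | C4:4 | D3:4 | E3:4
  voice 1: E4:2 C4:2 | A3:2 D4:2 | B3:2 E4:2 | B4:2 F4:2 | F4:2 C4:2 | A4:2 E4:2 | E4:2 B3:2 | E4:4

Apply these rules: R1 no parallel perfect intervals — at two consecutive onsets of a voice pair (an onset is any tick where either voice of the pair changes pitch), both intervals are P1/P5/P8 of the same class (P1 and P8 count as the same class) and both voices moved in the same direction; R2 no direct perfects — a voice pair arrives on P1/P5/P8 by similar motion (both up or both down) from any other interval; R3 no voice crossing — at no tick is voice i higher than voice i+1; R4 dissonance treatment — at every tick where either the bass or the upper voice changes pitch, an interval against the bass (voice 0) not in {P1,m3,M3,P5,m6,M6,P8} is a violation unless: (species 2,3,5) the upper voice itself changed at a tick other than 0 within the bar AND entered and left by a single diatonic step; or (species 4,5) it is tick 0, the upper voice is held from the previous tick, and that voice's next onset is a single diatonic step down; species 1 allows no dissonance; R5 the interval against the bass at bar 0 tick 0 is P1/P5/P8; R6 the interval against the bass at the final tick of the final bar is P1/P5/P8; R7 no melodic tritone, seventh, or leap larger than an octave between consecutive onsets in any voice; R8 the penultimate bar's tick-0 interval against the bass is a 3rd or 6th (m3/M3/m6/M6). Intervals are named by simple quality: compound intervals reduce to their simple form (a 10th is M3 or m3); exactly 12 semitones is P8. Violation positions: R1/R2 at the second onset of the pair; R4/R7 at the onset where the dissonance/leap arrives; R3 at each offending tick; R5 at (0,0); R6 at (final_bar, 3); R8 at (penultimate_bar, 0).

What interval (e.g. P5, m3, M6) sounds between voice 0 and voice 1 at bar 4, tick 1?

voice 0=A3 voice 1=F4 -> m6

m6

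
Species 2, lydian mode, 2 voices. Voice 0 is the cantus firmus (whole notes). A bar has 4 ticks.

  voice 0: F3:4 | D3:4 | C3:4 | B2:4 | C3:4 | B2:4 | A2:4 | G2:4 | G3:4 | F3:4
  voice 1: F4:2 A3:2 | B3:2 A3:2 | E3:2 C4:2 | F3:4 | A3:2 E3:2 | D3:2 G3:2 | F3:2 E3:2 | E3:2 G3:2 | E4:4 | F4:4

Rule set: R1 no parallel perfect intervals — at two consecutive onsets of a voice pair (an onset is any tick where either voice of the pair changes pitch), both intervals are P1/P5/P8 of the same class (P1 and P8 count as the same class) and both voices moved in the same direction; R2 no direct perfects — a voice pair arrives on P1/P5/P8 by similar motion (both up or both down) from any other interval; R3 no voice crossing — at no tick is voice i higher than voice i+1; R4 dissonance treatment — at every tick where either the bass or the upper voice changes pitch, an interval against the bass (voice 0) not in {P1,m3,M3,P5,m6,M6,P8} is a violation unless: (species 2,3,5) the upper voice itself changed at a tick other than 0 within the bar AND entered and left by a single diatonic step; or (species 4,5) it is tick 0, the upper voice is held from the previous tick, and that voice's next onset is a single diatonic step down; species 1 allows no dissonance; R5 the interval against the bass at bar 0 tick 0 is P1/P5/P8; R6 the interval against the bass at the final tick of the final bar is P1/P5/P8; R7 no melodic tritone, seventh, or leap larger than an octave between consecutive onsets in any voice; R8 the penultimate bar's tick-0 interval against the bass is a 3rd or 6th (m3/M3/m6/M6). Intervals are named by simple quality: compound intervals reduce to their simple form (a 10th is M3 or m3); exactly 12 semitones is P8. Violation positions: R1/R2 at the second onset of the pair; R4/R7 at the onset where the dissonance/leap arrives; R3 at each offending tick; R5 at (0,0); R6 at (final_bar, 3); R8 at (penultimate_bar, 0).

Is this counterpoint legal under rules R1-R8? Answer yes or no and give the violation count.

No (1 violations)

bar 0: v0=F3 v1=F4 (P8)
bar 1: v0=D3 v1=B3 (M6)
bar 2: v0=C3 v1=E3 (M3)
bar 3: v0=B2 v1=F3 (TT)
bar 4: v0=C3 v1=A3 (M6)
bar 5: v0=B2 v1=D3 (m3)
bar 6: v0=A2 v1=F3 (m6)
bar 7: v0=G2 v1=E3 (M6)
bar 8: v0=G3 v1=E4 (M6)
bar 9: v0=F3 v1=F4 (P8)
  R4 @ bar3.0: B2/F3 TT untreated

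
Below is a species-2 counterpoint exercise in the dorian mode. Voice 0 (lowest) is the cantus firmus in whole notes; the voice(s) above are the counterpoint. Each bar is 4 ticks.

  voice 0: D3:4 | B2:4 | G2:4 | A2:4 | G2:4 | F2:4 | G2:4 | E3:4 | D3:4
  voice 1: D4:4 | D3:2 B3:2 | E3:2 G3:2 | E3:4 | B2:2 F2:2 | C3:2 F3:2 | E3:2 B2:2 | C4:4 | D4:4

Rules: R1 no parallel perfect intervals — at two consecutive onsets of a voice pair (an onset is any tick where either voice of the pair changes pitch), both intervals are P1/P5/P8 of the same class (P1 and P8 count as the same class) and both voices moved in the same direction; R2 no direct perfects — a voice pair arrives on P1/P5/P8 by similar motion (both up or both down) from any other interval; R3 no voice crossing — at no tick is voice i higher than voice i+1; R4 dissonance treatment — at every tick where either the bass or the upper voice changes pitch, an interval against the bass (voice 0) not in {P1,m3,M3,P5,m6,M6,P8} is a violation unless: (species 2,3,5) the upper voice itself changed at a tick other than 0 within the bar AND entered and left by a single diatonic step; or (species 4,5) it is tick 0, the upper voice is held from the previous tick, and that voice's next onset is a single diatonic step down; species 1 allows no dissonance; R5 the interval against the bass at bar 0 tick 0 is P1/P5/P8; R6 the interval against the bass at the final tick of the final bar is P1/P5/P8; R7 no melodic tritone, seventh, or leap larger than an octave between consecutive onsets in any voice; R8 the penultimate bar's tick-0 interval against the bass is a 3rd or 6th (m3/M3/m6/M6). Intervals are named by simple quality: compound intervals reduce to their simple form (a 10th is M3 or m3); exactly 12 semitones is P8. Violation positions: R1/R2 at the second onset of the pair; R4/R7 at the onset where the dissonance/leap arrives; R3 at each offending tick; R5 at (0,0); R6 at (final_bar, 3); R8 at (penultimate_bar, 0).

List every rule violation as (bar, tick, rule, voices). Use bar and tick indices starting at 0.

(4, 2, R3, (0, 1))
(4, 2, R4, (0, 1))
(4, 2, R7, (1,))
(4, 3, R3, (0, 1))
(7, 0, R7, (1,))

bar 0: v0=D3 v1=D4 downbeat P8
bar 1: v0=B2 v1=D3 downbeat m3
bar 2: v0=G2 v1=E3 downbeat M6
bar 3: v0=A2 v1=E3 downbeat P5
bar 4: v0=G2 v1=B2 downbeat M3
bar 5: v0=F2 v1=C3 downbeat P5
bar 6: v0=G2 v1=E3 downbeat M6
bar 7: v0=E3 v1=C4 downbeat m6
bar 8: v0=D3 v1=D4 downbeat P8
  -> R3 @ bar 4 tick 2 v(0, 1): G2 above F2
  -> R4 @ bar 4 tick 2 v(0, 1): G2/F2 M2 untreated
  -> R7 @ bar 4 tick 2 v(1,): B2->F2 leap 6st
  -> R3 @ bar 4 tick 3 v(0, 1): G2 above F2
  -> R7 @ bar 7 tick 0 v(1,): B2->C4 leap 13st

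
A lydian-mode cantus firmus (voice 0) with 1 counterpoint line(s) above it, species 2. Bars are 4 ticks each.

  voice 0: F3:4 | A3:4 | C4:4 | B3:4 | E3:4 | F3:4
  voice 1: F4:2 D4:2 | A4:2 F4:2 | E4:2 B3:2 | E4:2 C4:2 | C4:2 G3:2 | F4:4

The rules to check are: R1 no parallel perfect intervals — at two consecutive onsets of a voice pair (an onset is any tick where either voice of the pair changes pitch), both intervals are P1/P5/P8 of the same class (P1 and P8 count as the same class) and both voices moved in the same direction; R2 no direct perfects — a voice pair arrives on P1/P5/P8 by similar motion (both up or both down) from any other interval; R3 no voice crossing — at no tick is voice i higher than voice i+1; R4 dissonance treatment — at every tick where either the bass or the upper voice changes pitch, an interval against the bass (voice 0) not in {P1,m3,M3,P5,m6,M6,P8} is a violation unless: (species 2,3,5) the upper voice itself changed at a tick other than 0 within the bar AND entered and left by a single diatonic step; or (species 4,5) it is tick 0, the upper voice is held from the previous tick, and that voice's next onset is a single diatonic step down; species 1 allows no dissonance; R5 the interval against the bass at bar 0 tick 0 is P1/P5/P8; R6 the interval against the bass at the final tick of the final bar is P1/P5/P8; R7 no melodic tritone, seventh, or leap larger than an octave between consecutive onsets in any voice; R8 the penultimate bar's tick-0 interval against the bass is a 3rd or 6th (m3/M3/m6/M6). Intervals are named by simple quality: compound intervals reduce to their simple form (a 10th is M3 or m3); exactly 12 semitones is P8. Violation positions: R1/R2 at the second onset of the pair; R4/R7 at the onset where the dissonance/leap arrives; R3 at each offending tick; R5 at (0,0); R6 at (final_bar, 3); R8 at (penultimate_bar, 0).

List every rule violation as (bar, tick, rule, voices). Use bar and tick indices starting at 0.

bar 0: v0=F3 v1=F4 downbeat P8
bar 1: v0=A3 v1=A4 downbeat P8
bar 2: v0=C4 v1=E4 downbeat M3
bar 3: v0=B3 v1=E4 downbeat P4
bar 4: v0=E3 v1=C4 downbeat m6
bar 5: v0=F3 v1=F4 downbeat P8
  -> R2 @ bar 1 tick 0 v(0, 1): F3/D4 M6 -> A3/A4 P8 similar
  -> R3 @ bar 2 tick 2 v(0, 1): C4 above B3
  -> R4 @ bar 2 tick 2 v(0, 1): C4/B3 m2 untreated
  -> R3 @ bar 2 tick 3 v(0, 1): C4 above B3
  -> R4 @ bar 3 tick 0 v(0, 1): B3/E4 P4 untreated
  -> R4 @ bar 3 tick 2 v(0, 1): B3/C4 m2 untreated
  -> R2 @ bar 5 tick 0 v(0, 1): E3/G3 m3 -> F3/F4 P8 similar
  -> R7 @ bar 5 tick 0 v(1,): G3->F4 leap 10st

(1, 0, R2, (0, 1))
(2, 2, R3, (0, 1))
(2, 2, R4, (0, 1))
(2, 3, R3, (0, 1))
(3, 0, R4, (0, 1))
(3, 2, R4, (0, 1))
(5, 0, R2, (0, 1))
(5, 0, R7, (1,))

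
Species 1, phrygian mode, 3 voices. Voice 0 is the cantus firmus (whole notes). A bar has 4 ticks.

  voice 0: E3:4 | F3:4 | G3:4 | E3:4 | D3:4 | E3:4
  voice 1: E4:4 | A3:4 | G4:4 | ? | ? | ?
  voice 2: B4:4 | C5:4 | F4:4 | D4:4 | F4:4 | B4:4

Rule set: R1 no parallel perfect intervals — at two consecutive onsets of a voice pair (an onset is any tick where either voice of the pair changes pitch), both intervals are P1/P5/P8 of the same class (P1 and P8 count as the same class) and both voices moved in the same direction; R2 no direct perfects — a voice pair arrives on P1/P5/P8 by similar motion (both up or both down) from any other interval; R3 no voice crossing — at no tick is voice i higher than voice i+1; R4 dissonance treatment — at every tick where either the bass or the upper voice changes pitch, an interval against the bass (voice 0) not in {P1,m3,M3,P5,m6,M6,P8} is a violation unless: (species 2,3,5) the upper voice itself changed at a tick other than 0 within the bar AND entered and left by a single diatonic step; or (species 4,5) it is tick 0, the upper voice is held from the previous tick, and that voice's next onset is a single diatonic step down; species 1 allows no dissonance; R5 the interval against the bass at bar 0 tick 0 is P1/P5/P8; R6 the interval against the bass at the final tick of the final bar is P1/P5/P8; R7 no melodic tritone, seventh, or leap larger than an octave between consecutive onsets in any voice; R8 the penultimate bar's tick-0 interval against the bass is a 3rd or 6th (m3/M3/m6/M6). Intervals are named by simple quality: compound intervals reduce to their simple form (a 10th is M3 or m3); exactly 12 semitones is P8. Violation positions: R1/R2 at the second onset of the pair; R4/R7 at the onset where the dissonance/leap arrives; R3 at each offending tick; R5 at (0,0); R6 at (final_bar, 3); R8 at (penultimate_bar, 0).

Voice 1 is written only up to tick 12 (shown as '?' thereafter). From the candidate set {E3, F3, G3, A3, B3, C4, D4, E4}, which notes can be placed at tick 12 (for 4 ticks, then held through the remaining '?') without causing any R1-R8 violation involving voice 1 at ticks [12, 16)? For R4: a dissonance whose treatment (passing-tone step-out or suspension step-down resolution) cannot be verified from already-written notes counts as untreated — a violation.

E3: violates R1,R7
F3: violates R4,R7
G3: violates R2
A3: violates R4,R7
B3: violates R2
C4: legal
D4: violates R2,R4
E4: violates R1,R3

{C4}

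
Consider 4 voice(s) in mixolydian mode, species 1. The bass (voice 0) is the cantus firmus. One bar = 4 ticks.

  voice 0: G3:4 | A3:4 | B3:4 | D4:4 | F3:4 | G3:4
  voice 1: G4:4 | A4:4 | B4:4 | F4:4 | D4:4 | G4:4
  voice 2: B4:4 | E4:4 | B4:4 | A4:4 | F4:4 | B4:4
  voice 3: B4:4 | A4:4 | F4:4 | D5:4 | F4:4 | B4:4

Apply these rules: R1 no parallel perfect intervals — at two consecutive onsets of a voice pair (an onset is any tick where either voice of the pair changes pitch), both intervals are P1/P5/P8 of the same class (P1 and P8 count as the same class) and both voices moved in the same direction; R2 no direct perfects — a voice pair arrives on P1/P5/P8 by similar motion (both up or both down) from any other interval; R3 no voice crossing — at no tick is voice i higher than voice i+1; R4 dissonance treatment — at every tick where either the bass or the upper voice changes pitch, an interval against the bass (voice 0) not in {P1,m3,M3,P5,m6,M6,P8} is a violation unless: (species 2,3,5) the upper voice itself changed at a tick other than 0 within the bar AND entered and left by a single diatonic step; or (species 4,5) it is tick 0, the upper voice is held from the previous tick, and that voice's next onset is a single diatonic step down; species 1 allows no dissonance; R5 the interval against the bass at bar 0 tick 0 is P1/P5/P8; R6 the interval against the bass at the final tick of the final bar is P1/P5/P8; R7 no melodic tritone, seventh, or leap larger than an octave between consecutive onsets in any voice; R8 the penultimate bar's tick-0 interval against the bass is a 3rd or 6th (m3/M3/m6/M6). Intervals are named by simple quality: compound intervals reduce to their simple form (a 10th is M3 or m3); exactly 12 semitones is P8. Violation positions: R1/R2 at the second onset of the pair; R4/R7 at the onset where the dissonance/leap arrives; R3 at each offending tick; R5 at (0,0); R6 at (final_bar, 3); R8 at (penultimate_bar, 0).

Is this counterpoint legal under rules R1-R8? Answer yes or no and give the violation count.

No (28 violations)

bar 0: v0=G3 v1=G4 v2=B4 v3=B4 (M3)
bar 1: v0=A3 v1=A4 v2=E4 v3=A4 (P8)
bar 2: v0=B3 v1=B4 v2=B4 v3=F4 (TT)
bar 3: v0=D4 v1=F4 v2=A4 v3=D5 (P8)
bar 4: v0=F3 v1=D4 v2=F4 v3=F4 (P8)
bar 5: v0=G3 v1=G4 v2=B4 v3=B4 (M3)
  R5 @ bar0.0: opens on M3
  R5 @ bar0.0: opens on M3
  R1 @ bar1.0: G3/G4 P8 -> A3/A4 P8 similar
  R3 @ bar1.0: A4 above E4
  R3 @ bar1.1: A4 above E4
  R3 @ bar1.2: A4 above E4
  R3 @ bar1.3: A4 above E4
  R1 @ bar2.0: A3/A4 P8 -> B3/B4 P8 similar
  R2 @ bar2.0: A3/E4 P5 -> B3/B4 P8 similar
  R2 @ bar2.0: A4/E4 P4 -> B4/B4 P1 similar
  R3 @ bar2.0: B4 above F4
  R4 @ bar2.0: B3/F4 TT untreated
  R3 @ bar2.1: B4 above F4
  R3 @ bar2.2: B4 above F4
  R3 @ bar2.3: B4 above F4
  R2 @ bar3.0: B3/F4 TT -> D4/D5 P8 similar
  R7 @ bar3.0: B4->F4 leap 6st
  R1 @ bar4.0: D4/D5 P8 -> F3/F4 P8 similar
  R2 @ bar4.0: D4/A4 P5 -> F3/F4 P8 similar
  R2 @ bar4.0: A4/D5 P4 -> F4/F4 P1 similar
  R8 @ bar4.0: penult P8 not 3rd/6th
  R8 @ bar4.0: penult P8 not 3rd/6th
  R1 @ bar5.0: F4/F4 P1 -> B4/B4 P1 similar
  R2 @ bar5.0: F3/D4 M6 -> G3/G4 P8 similar
  R7 @ bar5.0: F4->B4 leap 6st
  R7 @ bar5.0: F4->B4 leap 6st
  R6 @ bar5.3: closes on M3
  R6 @ bar5.3: closes on M3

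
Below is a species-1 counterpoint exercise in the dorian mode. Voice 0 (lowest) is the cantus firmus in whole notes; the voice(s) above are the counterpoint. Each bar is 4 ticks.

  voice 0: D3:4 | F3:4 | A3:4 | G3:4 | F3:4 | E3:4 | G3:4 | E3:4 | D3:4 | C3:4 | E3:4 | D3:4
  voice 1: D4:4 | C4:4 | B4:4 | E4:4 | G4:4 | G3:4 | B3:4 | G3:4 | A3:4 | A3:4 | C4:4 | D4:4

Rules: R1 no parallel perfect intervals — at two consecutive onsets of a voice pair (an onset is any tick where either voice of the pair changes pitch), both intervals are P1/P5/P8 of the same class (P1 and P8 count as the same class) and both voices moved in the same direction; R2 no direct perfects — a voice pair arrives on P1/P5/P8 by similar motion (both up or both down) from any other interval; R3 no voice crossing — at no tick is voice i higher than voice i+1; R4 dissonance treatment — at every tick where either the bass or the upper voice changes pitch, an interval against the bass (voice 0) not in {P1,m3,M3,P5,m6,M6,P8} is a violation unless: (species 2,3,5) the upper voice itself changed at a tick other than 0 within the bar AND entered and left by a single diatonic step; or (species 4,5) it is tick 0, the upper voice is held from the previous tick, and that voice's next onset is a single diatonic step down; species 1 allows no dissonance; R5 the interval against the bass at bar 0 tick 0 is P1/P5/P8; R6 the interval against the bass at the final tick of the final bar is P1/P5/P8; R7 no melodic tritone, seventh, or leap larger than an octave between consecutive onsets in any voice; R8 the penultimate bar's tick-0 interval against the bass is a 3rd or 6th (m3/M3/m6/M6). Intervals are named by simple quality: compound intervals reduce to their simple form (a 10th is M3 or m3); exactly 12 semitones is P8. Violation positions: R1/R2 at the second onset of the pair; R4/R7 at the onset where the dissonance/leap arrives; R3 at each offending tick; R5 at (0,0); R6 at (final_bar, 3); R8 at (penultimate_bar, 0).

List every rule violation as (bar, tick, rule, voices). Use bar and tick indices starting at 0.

(2, 0, R4, (0, 1))
(2, 0, R7, (1,))
(4, 0, R4, (0, 1))

bar 0: v0=D3 v1=D4 downbeat P8
bar 1: v0=F3 v1=C4 downbeat P5
bar 2: v0=A3 v1=B4 downbeat M2
bar 3: v0=G3 v1=E4 downbeat M6
bar 4: v0=F3 v1=G4 downbeat M2
bar 5: v0=E3 v1=G3 downbeat m3
bar 6: v0=G3 v1=B3 downbeat M3
bar 7: v0=E3 v1=G3 downbeat m3
bar 8: v0=D3 v1=A3 downbeat P5
bar 9: v0=C3 v1=A3 downbeat M6
bar 10: v0=E3 v1=C4 downbeat m6
bar 11: v0=D3 v1=D4 downbeat P8
  -> R4 @ bar 2 tick 0 v(0, 1): A3/B4 M2 untreated
  -> R7 @ bar 2 tick 0 v(1,): C4->B4 leap 11st
  -> R4 @ bar 4 tick 0 v(0, 1): F3/G4 M2 untreated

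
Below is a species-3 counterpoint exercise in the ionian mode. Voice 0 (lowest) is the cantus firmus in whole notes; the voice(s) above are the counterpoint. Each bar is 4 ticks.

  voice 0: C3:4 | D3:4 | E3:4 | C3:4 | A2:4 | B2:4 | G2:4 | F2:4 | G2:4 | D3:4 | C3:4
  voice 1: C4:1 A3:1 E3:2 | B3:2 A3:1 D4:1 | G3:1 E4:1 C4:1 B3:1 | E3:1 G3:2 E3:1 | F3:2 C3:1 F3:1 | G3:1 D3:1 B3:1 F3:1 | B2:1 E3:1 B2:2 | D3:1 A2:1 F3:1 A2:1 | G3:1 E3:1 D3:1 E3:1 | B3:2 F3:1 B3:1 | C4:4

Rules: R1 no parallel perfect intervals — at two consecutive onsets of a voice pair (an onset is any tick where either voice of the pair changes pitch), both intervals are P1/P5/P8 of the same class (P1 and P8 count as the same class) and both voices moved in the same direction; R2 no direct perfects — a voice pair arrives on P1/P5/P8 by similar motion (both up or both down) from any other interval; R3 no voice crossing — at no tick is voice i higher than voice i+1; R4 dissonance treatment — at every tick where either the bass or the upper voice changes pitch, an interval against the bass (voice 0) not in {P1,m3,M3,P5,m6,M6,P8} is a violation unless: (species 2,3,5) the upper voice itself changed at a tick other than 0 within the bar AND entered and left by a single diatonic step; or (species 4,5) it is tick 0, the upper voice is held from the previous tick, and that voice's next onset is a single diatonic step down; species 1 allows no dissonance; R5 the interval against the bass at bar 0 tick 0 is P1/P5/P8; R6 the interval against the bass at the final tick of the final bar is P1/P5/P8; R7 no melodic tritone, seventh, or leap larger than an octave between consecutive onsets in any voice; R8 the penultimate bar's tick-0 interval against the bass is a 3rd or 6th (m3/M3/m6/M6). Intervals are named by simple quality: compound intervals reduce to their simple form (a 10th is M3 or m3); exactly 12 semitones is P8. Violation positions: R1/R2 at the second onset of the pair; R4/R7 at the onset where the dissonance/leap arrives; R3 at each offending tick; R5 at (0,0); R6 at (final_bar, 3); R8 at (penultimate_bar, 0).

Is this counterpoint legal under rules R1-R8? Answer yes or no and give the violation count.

No (7 violations)

bar 0: v0=C3 v1=C4 (P8)
bar 1: v0=D3 v1=B3 (M6)
bar 2: v0=E3 v1=G3 (m3)
bar 3: v0=C3 v1=E3 (M3)
bar 4: v0=A2 v1=F3 (m6)
bar 5: v0=B2 v1=G3 (m6)
bar 6: v0=G2 v1=B2 (M3)
bar 7: v0=F2 v1=D3 (M6)
bar 8: v0=G2 v1=G3 (P8)
bar 9: v0=D3 v1=B3 (M6)
bar 10: v0=C3 v1=C4 (P8)
  R4 @ bar5.3: B2/F3 TT untreated
  R7 @ bar5.3: B3->F3 leap 6st
  R7 @ bar6.0: F3->B2 leap 6st
  R2 @ bar8.0: F2/A2 M3 -> G2/G3 P8 similar
  R7 @ bar8.0: A2->G3 leap 10st
  R7 @ bar9.2: B3->F3 leap 6st
  R7 @ bar9.3: F3->B3 leap 6st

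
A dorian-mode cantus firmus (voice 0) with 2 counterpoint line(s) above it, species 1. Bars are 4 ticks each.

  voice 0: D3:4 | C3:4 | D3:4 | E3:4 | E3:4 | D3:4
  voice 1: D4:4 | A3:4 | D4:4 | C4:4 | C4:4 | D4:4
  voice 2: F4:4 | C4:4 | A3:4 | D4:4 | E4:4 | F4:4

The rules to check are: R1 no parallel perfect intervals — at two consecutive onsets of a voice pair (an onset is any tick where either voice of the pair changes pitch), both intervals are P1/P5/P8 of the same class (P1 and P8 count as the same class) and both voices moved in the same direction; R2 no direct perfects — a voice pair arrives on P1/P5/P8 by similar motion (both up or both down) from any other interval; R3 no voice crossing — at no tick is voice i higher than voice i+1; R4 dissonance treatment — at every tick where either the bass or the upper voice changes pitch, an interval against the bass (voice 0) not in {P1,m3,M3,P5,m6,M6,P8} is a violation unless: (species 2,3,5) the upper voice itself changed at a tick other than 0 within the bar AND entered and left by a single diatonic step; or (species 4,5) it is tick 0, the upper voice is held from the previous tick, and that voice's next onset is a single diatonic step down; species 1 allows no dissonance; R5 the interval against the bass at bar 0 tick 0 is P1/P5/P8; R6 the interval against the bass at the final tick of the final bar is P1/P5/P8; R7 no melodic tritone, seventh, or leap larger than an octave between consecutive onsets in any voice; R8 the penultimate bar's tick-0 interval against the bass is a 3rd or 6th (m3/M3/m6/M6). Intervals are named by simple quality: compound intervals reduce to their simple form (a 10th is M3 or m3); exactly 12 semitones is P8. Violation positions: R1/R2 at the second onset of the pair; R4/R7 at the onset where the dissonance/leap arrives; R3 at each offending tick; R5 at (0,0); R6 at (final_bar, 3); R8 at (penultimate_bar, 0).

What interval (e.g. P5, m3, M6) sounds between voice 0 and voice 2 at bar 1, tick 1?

P8

voice 0=C3 voice 2=C4 -> P8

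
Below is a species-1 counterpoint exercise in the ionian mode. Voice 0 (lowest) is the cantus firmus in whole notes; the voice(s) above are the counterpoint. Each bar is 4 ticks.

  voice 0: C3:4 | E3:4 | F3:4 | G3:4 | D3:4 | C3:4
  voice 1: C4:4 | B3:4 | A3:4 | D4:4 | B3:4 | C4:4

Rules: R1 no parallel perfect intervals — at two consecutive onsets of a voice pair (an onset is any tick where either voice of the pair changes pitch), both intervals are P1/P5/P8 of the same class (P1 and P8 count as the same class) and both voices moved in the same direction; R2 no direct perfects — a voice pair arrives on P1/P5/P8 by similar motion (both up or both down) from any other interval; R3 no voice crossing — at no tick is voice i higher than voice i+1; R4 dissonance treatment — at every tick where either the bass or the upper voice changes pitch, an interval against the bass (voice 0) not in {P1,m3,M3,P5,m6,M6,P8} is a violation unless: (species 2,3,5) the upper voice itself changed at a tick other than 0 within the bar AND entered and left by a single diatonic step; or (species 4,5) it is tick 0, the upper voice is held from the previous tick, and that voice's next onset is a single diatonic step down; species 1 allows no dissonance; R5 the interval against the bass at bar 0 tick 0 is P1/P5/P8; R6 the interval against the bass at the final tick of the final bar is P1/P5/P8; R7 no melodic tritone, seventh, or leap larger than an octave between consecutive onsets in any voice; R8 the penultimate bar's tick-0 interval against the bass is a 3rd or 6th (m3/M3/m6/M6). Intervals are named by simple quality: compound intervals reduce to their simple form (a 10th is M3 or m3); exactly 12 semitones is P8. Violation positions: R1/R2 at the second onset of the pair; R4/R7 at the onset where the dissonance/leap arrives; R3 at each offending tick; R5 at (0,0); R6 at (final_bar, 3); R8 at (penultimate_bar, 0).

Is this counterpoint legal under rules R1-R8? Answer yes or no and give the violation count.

No (1 violations)

bar 0: v0=C3 v1=C4 (P8)
bar 1: v0=E3 v1=B3 (P5)
bar 2: v0=F3 v1=A3 (M3)
bar 3: v0=G3 v1=D4 (P5)
bar 4: v0=D3 v1=B3 (M6)
bar 5: v0=C3 v1=C4 (P8)
  R2 @ bar3.0: F3/A3 M3 -> G3/D4 P5 similar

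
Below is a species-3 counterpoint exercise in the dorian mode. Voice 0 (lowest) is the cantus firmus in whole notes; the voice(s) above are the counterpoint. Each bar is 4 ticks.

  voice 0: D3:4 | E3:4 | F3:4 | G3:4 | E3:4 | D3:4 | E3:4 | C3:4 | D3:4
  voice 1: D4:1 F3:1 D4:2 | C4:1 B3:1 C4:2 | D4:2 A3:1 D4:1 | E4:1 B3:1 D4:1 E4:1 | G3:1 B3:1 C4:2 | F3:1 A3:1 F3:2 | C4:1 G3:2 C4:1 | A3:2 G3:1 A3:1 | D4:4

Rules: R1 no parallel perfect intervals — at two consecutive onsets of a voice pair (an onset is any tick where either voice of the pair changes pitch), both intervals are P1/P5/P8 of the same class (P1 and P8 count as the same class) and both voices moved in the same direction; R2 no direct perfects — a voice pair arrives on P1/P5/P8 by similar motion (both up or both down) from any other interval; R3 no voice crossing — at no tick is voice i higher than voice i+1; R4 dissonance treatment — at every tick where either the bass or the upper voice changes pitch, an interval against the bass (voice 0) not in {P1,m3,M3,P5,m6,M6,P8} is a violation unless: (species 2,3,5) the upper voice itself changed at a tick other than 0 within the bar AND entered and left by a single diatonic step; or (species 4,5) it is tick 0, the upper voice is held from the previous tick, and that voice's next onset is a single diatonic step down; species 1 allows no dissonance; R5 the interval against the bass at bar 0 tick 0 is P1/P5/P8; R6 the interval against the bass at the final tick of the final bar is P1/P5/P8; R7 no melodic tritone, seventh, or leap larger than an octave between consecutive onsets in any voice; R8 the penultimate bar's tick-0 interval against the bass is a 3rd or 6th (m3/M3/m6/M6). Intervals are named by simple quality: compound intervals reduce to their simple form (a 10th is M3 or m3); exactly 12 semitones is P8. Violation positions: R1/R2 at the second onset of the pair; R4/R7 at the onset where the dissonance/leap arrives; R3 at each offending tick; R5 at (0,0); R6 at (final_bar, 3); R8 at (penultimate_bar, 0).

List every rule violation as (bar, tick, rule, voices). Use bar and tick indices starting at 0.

bar 0: v0=D3 v1=D4 downbeat P8
bar 1: v0=E3 v1=C4 downbeat m6
bar 2: v0=F3 v1=D4 downbeat M6
bar 3: v0=G3 v1=E4 downbeat M6
bar 4: v0=E3 v1=G3 downbeat m3
bar 5: v0=D3 v1=F3 downbeat m3
bar 6: v0=E3 v1=C4 downbeat m6
bar 7: v0=C3 v1=A3 downbeat M6
bar 8: v0=D3 v1=D4 downbeat P8
  -> R2 @ bar 8 tick 0 v(0, 1): C3/A3 M6 -> D3/D4 P8 similar

(8, 0, R2, (0, 1))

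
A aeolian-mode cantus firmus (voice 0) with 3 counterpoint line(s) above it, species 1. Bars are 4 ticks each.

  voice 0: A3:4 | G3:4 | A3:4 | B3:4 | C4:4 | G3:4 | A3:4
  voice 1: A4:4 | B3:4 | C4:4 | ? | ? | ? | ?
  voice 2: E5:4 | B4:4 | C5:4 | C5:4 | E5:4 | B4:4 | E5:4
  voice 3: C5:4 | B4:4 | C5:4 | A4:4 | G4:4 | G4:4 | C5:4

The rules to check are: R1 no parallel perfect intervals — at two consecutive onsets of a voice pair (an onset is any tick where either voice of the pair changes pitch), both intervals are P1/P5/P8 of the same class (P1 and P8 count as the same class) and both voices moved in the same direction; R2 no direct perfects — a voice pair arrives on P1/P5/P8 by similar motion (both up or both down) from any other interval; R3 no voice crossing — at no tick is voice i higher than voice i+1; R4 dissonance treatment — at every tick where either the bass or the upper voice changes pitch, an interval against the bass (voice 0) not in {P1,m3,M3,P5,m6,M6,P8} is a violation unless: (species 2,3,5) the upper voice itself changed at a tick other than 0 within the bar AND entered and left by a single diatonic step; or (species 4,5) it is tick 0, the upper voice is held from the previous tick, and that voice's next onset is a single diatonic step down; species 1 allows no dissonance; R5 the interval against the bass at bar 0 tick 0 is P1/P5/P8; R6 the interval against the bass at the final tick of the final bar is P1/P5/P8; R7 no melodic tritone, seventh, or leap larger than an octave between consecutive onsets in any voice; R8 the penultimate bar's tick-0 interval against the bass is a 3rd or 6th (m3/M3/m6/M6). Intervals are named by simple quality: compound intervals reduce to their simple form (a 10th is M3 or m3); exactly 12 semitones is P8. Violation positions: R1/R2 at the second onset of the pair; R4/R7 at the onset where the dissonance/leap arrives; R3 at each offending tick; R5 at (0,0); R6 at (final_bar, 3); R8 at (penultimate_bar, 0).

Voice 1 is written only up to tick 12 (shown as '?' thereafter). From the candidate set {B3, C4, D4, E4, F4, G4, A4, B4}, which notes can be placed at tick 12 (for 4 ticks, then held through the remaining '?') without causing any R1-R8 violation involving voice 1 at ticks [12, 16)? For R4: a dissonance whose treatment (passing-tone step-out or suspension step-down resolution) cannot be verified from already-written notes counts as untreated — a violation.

{B3, D4, G4}

B3: legal
C4: violates R4
D4: legal
E4: violates R4
F4: violates R4
G4: legal
A4: violates R4
B4: violates R2,R7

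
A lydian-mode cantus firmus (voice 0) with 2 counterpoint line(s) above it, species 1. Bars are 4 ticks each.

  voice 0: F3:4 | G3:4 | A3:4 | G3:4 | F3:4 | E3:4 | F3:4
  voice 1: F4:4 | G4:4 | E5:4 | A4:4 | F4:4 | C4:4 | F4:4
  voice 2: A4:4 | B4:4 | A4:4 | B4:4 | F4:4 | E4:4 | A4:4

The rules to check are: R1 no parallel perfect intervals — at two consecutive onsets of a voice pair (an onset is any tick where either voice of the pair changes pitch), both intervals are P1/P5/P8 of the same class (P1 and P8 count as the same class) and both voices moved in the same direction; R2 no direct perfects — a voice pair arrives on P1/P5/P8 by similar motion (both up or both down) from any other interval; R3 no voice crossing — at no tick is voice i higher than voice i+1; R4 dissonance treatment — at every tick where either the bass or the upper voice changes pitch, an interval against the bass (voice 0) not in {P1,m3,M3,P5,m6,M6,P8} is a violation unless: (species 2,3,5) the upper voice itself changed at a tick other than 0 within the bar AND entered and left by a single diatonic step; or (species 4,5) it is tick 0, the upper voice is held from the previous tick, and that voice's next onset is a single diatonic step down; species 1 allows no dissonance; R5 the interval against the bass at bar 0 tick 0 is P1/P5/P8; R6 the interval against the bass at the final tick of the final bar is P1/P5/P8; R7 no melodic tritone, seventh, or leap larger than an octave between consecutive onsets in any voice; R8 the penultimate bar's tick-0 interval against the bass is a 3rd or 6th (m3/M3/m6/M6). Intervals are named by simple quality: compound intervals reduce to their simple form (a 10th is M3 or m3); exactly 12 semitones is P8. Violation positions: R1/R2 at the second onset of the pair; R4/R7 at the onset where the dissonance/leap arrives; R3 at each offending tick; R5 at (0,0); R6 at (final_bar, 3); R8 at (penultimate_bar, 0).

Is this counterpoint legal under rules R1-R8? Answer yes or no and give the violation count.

No (16 violations)

bar 0: v0=F3 v1=F4 v2=A4 (M3)
bar 1: v0=G3 v1=G4 v2=B4 (M3)
bar 2: v0=A3 v1=E5 v2=A4 (P8)
bar 3: v0=G3 v1=A4 v2=B4 (M3)
bar 4: v0=F3 v1=F4 v2=F4 (P8)
bar 5: v0=E3 v1=C4 v2=E4 (P8)
bar 6: v0=F3 v1=F4 v2=A4 (M3)
  R5 @ bar0.0: opens on M3
  R1 @ bar1.0: F3/F4 P8 -> G3/G4 P8 similar
  R2 @ bar2.0: G3/G4 P8 -> A3/E5 P5 similar
  R3 @ bar2.0: E5 above A4
  R3 @ bar2.1: E5 above A4
  R3 @ bar2.2: E5 above A4
  R3 @ bar2.3: E5 above A4
  R4 @ bar3.0: G3/A4 M2 untreated
  R2 @ bar4.0: G3/A4 M2 -> F3/F4 P8 similar
  R2 @ bar4.0: G3/B4 M3 -> F3/F4 P8 similar
  R2 @ bar4.0: A4/B4 M2 -> F4/F4 P1 similar
  R7 @ bar4.0: B4->F4 leap 6st
  R1 @ bar5.0: F3/F4 P8 -> E3/E4 P8 similar
  R8 @ bar5.0: penult P8 not 3rd/6th
  R2 @ bar6.0: E3/C4 m6 -> F3/F4 P8 similar
  R6 @ bar6.3: closes on M3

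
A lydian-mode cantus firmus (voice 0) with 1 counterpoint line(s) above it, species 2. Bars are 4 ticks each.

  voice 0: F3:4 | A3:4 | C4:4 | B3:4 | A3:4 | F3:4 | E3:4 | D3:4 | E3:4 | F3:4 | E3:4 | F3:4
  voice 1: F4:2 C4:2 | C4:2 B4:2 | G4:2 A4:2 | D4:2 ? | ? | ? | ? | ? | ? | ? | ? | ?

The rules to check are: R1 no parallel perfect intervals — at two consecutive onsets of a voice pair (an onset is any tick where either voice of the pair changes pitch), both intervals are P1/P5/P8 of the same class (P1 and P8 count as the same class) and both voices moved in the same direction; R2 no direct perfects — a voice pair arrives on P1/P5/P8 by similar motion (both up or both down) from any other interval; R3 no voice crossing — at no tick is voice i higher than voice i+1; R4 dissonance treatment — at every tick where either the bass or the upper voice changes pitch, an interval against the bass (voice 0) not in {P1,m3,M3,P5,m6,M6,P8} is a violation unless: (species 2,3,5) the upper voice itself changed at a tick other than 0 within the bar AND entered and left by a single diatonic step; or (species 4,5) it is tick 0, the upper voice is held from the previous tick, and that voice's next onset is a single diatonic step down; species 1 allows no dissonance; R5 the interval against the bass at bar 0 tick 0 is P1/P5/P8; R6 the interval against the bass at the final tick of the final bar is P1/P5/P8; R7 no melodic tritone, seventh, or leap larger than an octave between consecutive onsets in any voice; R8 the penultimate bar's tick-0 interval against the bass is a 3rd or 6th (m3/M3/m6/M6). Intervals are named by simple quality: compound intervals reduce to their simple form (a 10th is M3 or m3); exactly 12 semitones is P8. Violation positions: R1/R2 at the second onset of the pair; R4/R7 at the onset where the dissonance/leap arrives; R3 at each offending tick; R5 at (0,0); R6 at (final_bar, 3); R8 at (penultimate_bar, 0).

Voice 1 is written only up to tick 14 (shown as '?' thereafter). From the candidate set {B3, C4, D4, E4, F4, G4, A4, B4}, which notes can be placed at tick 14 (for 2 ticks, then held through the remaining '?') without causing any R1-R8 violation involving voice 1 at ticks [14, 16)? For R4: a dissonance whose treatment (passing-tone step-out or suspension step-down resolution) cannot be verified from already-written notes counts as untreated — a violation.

{B3, B4, D4, G4}

B3: legal
C4: violates R4
D4: legal
E4: violates R4
F4: violates R4
G4: legal
A4: violates R4
B4: legal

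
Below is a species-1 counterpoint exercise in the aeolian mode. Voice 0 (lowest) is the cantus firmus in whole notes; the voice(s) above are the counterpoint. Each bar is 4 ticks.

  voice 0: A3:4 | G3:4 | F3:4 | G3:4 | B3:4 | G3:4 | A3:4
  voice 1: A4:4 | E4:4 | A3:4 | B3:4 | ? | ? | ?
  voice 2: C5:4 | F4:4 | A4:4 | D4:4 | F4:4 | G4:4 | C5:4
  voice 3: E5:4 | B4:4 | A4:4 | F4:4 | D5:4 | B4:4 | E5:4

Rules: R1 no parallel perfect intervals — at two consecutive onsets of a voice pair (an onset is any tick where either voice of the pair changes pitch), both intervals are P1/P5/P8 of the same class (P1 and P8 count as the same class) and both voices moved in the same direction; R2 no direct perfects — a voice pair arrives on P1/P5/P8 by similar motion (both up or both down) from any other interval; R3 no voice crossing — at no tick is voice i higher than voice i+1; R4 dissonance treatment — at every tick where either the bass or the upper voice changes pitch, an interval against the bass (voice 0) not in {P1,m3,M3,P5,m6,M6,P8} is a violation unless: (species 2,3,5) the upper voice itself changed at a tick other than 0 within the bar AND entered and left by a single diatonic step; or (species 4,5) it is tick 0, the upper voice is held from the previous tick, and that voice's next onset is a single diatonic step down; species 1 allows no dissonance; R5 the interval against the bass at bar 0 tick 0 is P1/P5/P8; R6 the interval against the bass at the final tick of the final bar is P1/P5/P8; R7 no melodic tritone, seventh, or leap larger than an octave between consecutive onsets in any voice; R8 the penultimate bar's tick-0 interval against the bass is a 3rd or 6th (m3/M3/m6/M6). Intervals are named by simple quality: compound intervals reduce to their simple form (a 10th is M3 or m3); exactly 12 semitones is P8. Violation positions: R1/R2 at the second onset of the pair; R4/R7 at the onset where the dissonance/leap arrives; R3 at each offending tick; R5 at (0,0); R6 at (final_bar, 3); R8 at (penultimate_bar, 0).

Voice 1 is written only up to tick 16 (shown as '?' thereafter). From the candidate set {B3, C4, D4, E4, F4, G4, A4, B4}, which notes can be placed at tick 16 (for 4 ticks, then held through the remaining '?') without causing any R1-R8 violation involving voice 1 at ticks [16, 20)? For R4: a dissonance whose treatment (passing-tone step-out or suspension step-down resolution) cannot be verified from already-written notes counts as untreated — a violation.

{B3}

B3: legal
C4: violates R4
D4: violates R2
E4: violates R4
F4: violates R2,R4,R7
G4: violates R2,R3
A4: violates R3,R4,R7
B4: violates R2,R3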